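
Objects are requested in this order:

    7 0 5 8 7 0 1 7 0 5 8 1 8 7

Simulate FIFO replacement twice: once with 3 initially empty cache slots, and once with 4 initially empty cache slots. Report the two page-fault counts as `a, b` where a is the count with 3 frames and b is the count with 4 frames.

10, 11

3 frames: F F F F F F F . . F F . . F → 10 faults.
4 frames: F F F F . . F F F F F F . F → 11 faults.
11 > 10: adding a frame increased faults — Belady's anomaly.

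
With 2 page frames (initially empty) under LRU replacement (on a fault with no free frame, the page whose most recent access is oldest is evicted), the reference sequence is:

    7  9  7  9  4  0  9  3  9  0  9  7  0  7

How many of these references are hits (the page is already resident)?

5

7 -> miss, frames {7}
9 -> miss, frames {7,9}
7 -> hit
9 -> hit
4 -> miss, evict 7, frames {9,4}
0 -> miss, evict 9, frames {4,0}
9 -> miss, evict 4, frames {0,9}
3 -> miss, evict 0, frames {9,3}
9 -> hit
0 -> miss, evict 3, frames {9,0}
9 -> hit
7 -> miss, evict 0, frames {9,7}
0 -> miss, evict 9, frames {7,0}
7 -> hit
Hits: 5.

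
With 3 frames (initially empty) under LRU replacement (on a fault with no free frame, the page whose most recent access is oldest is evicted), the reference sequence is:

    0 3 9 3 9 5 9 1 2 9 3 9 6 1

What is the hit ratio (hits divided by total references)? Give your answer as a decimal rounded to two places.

0 → miss, frames [0]
3 → miss, frames [0, 3]
9 → miss, frames [0, 3, 9]
3 → hit
9 → hit
5 → miss, evict 0, frames [3, 9, 5]
9 → hit
1 → miss, evict 3, frames [5, 9, 1]
2 → miss, evict 5, frames [9, 1, 2]
9 → hit
3 → miss, evict 1, frames [2, 9, 3]
9 → hit
6 → miss, evict 2, frames [3, 9, 6]
1 → miss, evict 3, frames [9, 6, 1]
Hits: 5 of 14 references → 5/14 = 0.3571.

0.36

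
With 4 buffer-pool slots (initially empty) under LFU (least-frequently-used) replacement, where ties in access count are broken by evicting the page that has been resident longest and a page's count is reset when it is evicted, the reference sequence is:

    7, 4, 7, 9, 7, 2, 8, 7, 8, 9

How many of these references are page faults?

5

7: fault, frames [7]
4: fault, frames [7, 4]
7: hit
9: fault, frames [7, 4, 9]
7: hit
2: fault, frames [7, 4, 9, 2]
8: fault, evict 4, frames [7, 9, 2, 8]
7: hit
8: hit
9: hit
Page faults: 5.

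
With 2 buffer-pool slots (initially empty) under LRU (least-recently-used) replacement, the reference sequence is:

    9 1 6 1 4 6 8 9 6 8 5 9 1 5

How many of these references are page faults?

9 → miss, frames {9}
1 → miss, frames {9,1}
6 → miss, evict 9, frames {1,6}
1 → hit
4 → miss, evict 6, frames {1,4}
6 → miss, evict 1, frames {4,6}
8 → miss, evict 4, frames {6,8}
9 → miss, evict 6, frames {8,9}
6 → miss, evict 8, frames {9,6}
8 → miss, evict 9, frames {6,8}
5 → miss, evict 6, frames {8,5}
9 → miss, evict 8, frames {5,9}
1 → miss, evict 5, frames {9,1}
5 → miss, evict 9, frames {1,5}
Page faults: 13.

13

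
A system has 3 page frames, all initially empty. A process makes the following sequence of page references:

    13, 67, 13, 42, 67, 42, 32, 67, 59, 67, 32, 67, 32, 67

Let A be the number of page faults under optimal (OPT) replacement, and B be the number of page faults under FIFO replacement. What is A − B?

Under OPT: F F . F . . F . F . . . . . → 5 faults.
Under FIFO: F F . F . . F . F F . . . . → 6 faults.
A − B = 5 − 6 = -1.

-1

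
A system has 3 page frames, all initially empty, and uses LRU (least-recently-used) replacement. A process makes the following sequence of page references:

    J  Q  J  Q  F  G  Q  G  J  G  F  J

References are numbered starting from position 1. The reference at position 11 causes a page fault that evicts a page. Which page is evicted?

pos 1: J -> miss, frames [J]
pos 2: Q -> miss, frames [J, Q]
pos 3: J -> hit
pos 4: Q -> hit
pos 5: F -> miss, frames [J, Q, F]
pos 6: G -> miss, evict J, frames [Q, F, G]
pos 7: Q -> hit
pos 8: G -> hit
pos 9: J -> miss, evict F, frames [Q, G, J]
pos 10: G -> hit
pos 11: F -> miss, evict Q, frames [J, G, F]
At position 11, page Q is evicted.

Q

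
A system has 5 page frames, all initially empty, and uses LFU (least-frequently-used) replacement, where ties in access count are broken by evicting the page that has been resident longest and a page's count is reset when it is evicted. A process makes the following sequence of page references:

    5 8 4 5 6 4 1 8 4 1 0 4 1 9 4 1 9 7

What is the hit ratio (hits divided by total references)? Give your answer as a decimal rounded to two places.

0.56

5: miss, frames {5}
8: miss, frames {5,8}
4: miss, frames {5,8,4}
5: hit
6: miss, frames {5,8,4,6}
4: hit
1: miss, frames {5,8,4,6,1}
8: hit
4: hit
1: hit
0: miss, evict 6, frames {5,8,4,1,0}
4: hit
1: hit
9: miss, evict 0, frames {5,8,4,1,9}
4: hit
1: hit
9: hit
7: miss, evict 5, frames {8,4,1,9,7}
Hits: 10 of 18 references → 10/18 = 0.5556.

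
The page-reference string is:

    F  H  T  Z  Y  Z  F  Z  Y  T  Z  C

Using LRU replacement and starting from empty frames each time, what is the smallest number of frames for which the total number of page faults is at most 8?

f=1: 12 faults
f=2: 10 faults
f=3: 8 faults
f=4: 7 faults
f=5: 6 faults
f=6: 6 faults
Smallest f with faults ≤ 8 is 3.

3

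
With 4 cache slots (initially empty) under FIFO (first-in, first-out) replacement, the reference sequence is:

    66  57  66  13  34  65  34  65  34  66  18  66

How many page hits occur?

5

66: fault, frames [66]
57: fault, frames [66, 57]
66: hit
13: fault, frames [66, 57, 13]
34: fault, frames [66, 57, 13, 34]
65: fault, evict 66, frames [57, 13, 34, 65]
34: hit
65: hit
34: hit
66: fault, evict 57, frames [13, 34, 65, 66]
18: fault, evict 13, frames [34, 65, 66, 18]
66: hit
Hits: 5.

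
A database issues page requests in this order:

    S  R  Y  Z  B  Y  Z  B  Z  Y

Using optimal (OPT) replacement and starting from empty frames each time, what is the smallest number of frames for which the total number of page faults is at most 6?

f=1: 10 faults
f=2: 7 faults
f=3: 5 faults
f=4: 5 faults
f=5: 5 faults
Smallest f with faults ≤ 6 is 3.

3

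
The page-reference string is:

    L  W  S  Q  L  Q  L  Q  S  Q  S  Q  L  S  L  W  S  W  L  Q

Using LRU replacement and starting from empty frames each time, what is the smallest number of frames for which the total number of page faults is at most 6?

4

f=1: 20 faults
f=2: 12 faults
f=3: 7 faults
f=4: 4 faults
Smallest f with faults ≤ 6 is 4.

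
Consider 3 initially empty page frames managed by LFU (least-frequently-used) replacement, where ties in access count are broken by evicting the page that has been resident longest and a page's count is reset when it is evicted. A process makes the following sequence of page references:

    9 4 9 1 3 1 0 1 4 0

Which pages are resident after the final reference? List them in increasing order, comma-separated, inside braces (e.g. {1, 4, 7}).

{0, 1, 9}

9 → miss, frames [9]
4 → miss, frames [9, 4]
9 → hit
1 → miss, frames [9, 4, 1]
3 → miss, evict 4, frames [9, 1, 3]
1 → hit
0 → miss, evict 3, frames [9, 1, 0]
1 → hit
4 → miss, evict 0, frames [9, 1, 4]
0 → miss, evict 4, frames [9, 1, 0]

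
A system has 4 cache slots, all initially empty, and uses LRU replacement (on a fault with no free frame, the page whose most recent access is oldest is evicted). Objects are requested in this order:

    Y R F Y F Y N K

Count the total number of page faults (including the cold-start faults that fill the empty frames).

5

Y -> fault, frames [Y]
R -> fault, frames [Y, R]
F -> fault, frames [Y, R, F]
Y -> hit
F -> hit
Y -> hit
N -> fault, frames [R, F, Y, N]
K -> fault, evict R, frames [F, Y, N, K]
Page faults: 5.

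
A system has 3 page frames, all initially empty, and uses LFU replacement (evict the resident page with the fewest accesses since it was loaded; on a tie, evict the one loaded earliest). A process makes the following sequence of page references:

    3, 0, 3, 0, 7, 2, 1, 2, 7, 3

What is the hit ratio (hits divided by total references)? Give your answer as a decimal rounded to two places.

3 -> miss, frames (3)
0 -> miss, frames (3 0)
3 -> hit
0 -> hit
7 -> miss, frames (3 0 7)
2 -> miss, evict 7, frames (3 0 2)
1 -> miss, evict 2, frames (3 0 1)
2 -> miss, evict 1, frames (3 0 2)
7 -> miss, evict 2, frames (3 0 7)
3 -> hit
Hits: 3 of 10 references → 3/10 = 0.3000.

0.30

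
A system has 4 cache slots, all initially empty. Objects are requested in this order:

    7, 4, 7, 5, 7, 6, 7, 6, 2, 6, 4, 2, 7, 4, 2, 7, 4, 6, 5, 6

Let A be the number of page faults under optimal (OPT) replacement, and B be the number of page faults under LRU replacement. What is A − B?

-1

Under OPT: F F . F . F . . F . . . . . . . . . F . → 6 faults.
Under LRU: F F . F . F . . F . F . . . . . . . F . → 7 faults.
A − B = 6 − 7 = -1.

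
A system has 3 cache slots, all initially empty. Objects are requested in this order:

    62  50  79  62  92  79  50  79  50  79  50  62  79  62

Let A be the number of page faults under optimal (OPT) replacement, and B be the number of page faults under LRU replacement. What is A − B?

Under OPT: F F F . F . . . . . . F . . → 5 faults.
Under LRU: F F F . F . F . . . . F . . → 6 faults.
A − B = 5 − 6 = -1.

-1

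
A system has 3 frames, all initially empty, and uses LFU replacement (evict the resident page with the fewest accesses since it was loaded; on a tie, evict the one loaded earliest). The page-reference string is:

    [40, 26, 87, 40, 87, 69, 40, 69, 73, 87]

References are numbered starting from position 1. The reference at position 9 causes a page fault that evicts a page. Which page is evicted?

87

pos 1: 40: fault, frames {40}
pos 2: 26: fault, frames {40,26}
pos 3: 87: fault, frames {40,26,87}
pos 4: 40: hit
pos 5: 87: hit
pos 6: 69: fault, evict 26, frames {40,87,69}
pos 7: 40: hit
pos 8: 69: hit
pos 9: 73: fault, evict 87, frames {40,69,73}
At position 9, page 87 is evicted.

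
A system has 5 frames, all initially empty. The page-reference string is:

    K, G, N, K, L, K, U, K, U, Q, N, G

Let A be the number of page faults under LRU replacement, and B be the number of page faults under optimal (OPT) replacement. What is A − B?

Under LRU: F F F . F . F . . F . F → 7 faults.
Under OPT: F F F . F . F . . F . . → 6 faults.
A − B = 7 − 6 = 1.

1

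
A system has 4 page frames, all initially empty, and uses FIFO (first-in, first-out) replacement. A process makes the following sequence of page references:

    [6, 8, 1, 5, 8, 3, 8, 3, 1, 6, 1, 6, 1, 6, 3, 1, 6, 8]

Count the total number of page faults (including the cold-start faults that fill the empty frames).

6 → fault, frames {6}
8 → fault, frames {6,8}
1 → fault, frames {6,8,1}
5 → fault, frames {6,8,1,5}
8 → hit
3 → fault, evict 6, frames {8,1,5,3}
8 → hit
3 → hit
1 → hit
6 → fault, evict 8, frames {1,5,3,6}
1 → hit
6 → hit
1 → hit
6 → hit
3 → hit
1 → hit
6 → hit
8 → fault, evict 1, frames {5,3,6,8}
Page faults: 7.

7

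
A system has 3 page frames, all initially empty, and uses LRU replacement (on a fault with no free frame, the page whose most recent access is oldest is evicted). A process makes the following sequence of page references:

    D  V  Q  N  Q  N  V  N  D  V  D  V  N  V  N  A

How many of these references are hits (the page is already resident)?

D -> fault, frames {D}
V -> fault, frames {D,V}
Q -> fault, frames {D,V,Q}
N -> fault, evict D, frames {V,Q,N}
Q -> hit
N -> hit
V -> hit
N -> hit
D -> fault, evict Q, frames {V,N,D}
V -> hit
D -> hit
V -> hit
N -> hit
V -> hit
N -> hit
A -> fault, evict D, frames {V,N,A}
Hits: 10.

10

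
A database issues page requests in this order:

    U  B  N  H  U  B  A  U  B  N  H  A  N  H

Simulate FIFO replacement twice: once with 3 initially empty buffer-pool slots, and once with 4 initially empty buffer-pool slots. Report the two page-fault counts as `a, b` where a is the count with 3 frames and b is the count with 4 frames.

3 frames: F F F F F F F . . F F . . . → 9 faults.
4 frames: F F F F . . F F F F F F . . → 10 faults.
10 > 9: adding a frame increased faults — Belady's anomaly.

9, 10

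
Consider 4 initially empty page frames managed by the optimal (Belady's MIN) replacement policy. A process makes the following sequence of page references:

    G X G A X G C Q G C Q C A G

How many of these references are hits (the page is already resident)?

9

G → fault, frames [G]
X → fault, frames [G, X]
G → hit
A → fault, frames [G, X, A]
X → hit
G → hit
C → fault, frames [G, X, A, C]
Q → fault, evict X, frames [G, A, C, Q]
G → hit
C → hit
Q → hit
C → hit
A → hit
G → hit
Hits: 9.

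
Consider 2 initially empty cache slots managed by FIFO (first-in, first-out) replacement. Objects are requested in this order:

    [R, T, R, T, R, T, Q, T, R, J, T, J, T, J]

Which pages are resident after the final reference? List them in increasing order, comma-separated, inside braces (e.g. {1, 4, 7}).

R → fault, frames [R]
T → fault, frames [R, T]
R → hit
T → hit
R → hit
T → hit
Q → fault, evict R, frames [T, Q]
T → hit
R → fault, evict T, frames [Q, R]
J → fault, evict Q, frames [R, J]
T → fault, evict R, frames [J, T]
J → hit
T → hit
J → hit

{J, T}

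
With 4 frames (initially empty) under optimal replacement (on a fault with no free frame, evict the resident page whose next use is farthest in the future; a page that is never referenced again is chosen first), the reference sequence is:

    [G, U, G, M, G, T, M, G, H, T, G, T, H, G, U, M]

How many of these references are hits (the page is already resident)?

G: miss, frames {G}
U: miss, frames {G,U}
G: hit
M: miss, frames {G,U,M}
G: hit
T: miss, frames {G,U,M,T}
M: hit
G: hit
H: miss, evict M, frames {G,U,T,H}
T: hit
G: hit
T: hit
H: hit
G: hit
U: hit
M: miss, evict H, frames {G,U,T,M}
Hits: 10.

10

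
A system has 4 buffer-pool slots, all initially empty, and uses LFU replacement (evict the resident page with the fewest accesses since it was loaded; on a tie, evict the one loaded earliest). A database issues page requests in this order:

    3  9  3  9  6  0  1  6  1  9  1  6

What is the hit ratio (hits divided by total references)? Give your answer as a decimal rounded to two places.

3 → fault, frames (3)
9 → fault, frames (3 9)
3 → hit
9 → hit
6 → fault, frames (3 9 6)
0 → fault, frames (3 9 6 0)
1 → fault, evict 6, frames (3 9 0 1)
6 → fault, evict 0, frames (3 9 1 6)
1 → hit
9 → hit
1 → hit
6 → hit
Hits: 6 of 12 references → 6/12 = 0.5000.

0.50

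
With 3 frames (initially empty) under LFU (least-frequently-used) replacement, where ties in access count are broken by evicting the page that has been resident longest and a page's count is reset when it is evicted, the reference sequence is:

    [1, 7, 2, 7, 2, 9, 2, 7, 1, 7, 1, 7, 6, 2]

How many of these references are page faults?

6

1 → miss, frames (1)
7 → miss, frames (1 7)
2 → miss, frames (1 7 2)
7 → hit
2 → hit
9 → miss, evict 1, frames (7 2 9)
2 → hit
7 → hit
1 → miss, evict 9, frames (7 2 1)
7 → hit
1 → hit
7 → hit
6 → miss, evict 1, frames (7 2 6)
2 → hit
Page faults: 6.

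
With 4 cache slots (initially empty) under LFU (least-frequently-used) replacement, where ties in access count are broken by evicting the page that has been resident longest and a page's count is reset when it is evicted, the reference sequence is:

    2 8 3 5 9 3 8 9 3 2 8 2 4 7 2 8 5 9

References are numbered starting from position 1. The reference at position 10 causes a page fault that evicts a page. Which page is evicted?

pos 1: 2 -> fault, frames {2}
pos 2: 8 -> fault, frames {2,8}
pos 3: 3 -> fault, frames {2,8,3}
pos 4: 5 -> fault, frames {2,8,3,5}
pos 5: 9 -> fault, evict 2, frames {8,3,5,9}
pos 6: 3 -> hit
pos 7: 8 -> hit
pos 8: 9 -> hit
pos 9: 3 -> hit
pos 10: 2 -> fault, evict 5, frames {8,3,9,2}
At position 10, page 5 is evicted.

5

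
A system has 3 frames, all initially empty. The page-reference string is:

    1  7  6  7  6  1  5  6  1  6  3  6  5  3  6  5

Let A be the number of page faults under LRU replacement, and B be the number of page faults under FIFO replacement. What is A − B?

Under LRU: F F F . . . F . . . F . F . . . → 6 faults.
Under FIFO: F F F . . . F . F . F F F . . . → 8 faults.
A − B = 6 − 8 = -2.

-2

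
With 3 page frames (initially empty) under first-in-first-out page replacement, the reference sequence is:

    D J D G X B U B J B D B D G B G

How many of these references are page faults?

D → miss, frames {D}
J → miss, frames {D,J}
D → hit
G → miss, frames {D,J,G}
X → miss, evict D, frames {J,G,X}
B → miss, evict J, frames {G,X,B}
U → miss, evict G, frames {X,B,U}
B → hit
J → miss, evict X, frames {B,U,J}
B → hit
D → miss, evict B, frames {U,J,D}
B → miss, evict U, frames {J,D,B}
D → hit
G → miss, evict J, frames {D,B,G}
B → hit
G → hit
Page faults: 10.

10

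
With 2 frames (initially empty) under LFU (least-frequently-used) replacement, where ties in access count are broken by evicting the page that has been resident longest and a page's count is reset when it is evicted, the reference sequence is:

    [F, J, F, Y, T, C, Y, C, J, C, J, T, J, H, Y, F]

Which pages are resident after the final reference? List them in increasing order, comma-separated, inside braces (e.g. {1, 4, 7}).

F: fault, frames (F)
J: fault, frames (F J)
F: hit
Y: fault, evict J, frames (F Y)
T: fault, evict Y, frames (F T)
C: fault, evict T, frames (F C)
Y: fault, evict C, frames (F Y)
C: fault, evict Y, frames (F C)
J: fault, evict C, frames (F J)
C: fault, evict J, frames (F C)
J: fault, evict C, frames (F J)
T: fault, evict J, frames (F T)
J: fault, evict T, frames (F J)
H: fault, evict J, frames (F H)
Y: fault, evict H, frames (F Y)
F: hit

{F, Y}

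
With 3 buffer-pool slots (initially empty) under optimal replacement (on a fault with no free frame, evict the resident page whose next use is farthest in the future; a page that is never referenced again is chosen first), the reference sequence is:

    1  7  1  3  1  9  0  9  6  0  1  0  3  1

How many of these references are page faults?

1: fault, frames (1)
7: fault, frames (1 7)
1: hit
3: fault, frames (1 7 3)
1: hit
9: fault, evict 7, frames (1 3 9)
0: fault, evict 3, frames (1 9 0)
9: hit
6: fault, evict 9, frames (1 0 6)
0: hit
1: hit
0: hit
3: fault, evict 6, frames (1 0 3)
1: hit
Page faults: 7.

7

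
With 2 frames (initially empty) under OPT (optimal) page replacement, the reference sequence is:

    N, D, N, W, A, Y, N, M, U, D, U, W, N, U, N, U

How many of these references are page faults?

N -> miss, frames {N}
D -> miss, frames {N,D}
N -> hit
W -> miss, evict D, frames {N,W}
A -> miss, evict W, frames {N,A}
Y -> miss, evict A, frames {N,Y}
N -> hit
M -> miss, evict Y, frames {N,M}
U -> miss, evict M, frames {N,U}
D -> miss, evict N, frames {U,D}
U -> hit
W -> miss, evict D, frames {U,W}
N -> miss, evict W, frames {U,N}
U -> hit
N -> hit
U -> hit
Page faults: 10.

10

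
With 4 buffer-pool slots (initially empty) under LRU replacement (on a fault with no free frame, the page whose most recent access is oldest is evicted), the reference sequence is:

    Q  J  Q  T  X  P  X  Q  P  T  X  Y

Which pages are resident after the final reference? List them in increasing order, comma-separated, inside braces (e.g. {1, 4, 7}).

{P, T, X, Y}

Q → fault, frames (Q)
J → fault, frames (Q J)
Q → hit
T → fault, frames (J Q T)
X → fault, frames (J Q T X)
P → fault, evict J, frames (Q T X P)
X → hit
Q → hit
P → hit
T → hit
X → hit
Y → fault, evict Q, frames (P T X Y)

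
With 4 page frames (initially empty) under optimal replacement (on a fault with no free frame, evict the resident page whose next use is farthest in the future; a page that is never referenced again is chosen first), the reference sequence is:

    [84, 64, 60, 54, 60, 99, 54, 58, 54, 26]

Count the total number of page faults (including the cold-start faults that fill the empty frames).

7

84 -> fault, frames {84}
64 -> fault, frames {84,64}
60 -> fault, frames {84,64,60}
54 -> fault, frames {84,64,60,54}
60 -> hit
99 -> fault, evict 60, frames {84,64,54,99}
54 -> hit
58 -> fault, evict 99, frames {84,64,54,58}
54 -> hit
26 -> fault, evict 58, frames {84,64,54,26}
Page faults: 7.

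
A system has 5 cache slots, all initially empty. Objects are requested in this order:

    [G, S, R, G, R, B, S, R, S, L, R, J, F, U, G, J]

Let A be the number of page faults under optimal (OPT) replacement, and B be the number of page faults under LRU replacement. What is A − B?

-1

Under OPT: F F F . . F . . . F . F F F . . → 8 faults.
Under LRU: F F F . . F . . . F . F F F F . → 9 faults.
A − B = 8 − 9 = -1.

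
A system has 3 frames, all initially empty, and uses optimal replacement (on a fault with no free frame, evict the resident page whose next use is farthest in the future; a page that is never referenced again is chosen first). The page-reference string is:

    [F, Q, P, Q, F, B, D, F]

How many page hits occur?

F → fault, frames [F]
Q → fault, frames [F, Q]
P → fault, frames [F, Q, P]
Q → hit
F → hit
B → fault, evict P, frames [F, Q, B]
D → fault, evict B, frames [F, Q, D]
F → hit
Hits: 3.

3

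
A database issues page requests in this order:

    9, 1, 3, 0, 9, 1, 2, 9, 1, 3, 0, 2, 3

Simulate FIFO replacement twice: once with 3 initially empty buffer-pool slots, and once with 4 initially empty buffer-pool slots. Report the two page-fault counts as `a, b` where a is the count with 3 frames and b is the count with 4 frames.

3 frames: F F F F F F F . . F F . . → 9 faults.
4 frames: F F F F . . F F F F F F . → 10 faults.
10 > 9: adding a frame increased faults — Belady's anomaly.

9, 10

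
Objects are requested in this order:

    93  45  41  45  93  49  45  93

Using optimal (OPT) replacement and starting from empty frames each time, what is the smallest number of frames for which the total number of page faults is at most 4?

3

f=1: 8 faults
f=2: 6 faults
f=3: 4 faults
f=4: 4 faults
Smallest f with faults ≤ 4 is 3.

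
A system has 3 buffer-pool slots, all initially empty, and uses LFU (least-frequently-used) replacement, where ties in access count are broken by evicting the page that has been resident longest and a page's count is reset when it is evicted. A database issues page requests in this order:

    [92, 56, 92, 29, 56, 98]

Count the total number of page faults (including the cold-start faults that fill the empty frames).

92 -> miss, frames [92]
56 -> miss, frames [92, 56]
92 -> hit
29 -> miss, frames [92, 56, 29]
56 -> hit
98 -> miss, evict 29, frames [92, 56, 98]
Page faults: 4.

4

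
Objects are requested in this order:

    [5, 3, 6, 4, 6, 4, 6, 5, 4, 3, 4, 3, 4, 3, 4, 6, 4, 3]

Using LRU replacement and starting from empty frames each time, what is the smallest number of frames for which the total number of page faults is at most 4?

f=1: 18 faults
f=2: 9 faults
f=3: 7 faults
f=4: 4 faults
Smallest f with faults ≤ 4 is 4.

4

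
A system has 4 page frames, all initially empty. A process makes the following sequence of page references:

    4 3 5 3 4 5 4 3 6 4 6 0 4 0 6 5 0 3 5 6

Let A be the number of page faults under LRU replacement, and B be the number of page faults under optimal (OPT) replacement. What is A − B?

1

Under LRU: F F F . . . . . F . . F . . . F . F . . → 7 faults.
Under OPT: F F F . . . . . F . . F . . . . . F . . → 6 faults.
A − B = 7 − 6 = 1.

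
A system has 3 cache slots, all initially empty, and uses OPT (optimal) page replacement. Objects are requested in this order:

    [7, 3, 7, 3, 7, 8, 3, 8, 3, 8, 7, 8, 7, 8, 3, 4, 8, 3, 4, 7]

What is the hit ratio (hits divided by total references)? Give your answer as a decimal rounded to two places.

0.75

7 -> fault, frames (7)
3 -> fault, frames (7 3)
7 -> hit
3 -> hit
7 -> hit
8 -> fault, frames (7 3 8)
3 -> hit
8 -> hit
3 -> hit
8 -> hit
7 -> hit
8 -> hit
7 -> hit
8 -> hit
3 -> hit
4 -> fault, evict 7, frames (3 8 4)
8 -> hit
3 -> hit
4 -> hit
7 -> fault, evict 4, frames (3 8 7)
Hits: 15 of 20 references → 15/20 = 0.7500.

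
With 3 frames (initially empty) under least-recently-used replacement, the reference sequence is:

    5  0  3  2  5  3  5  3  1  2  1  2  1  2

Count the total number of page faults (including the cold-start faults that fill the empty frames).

7

5 → miss, frames [5]
0 → miss, frames [5, 0]
3 → miss, frames [5, 0, 3]
2 → miss, evict 5, frames [0, 3, 2]
5 → miss, evict 0, frames [3, 2, 5]
3 → hit
5 → hit
3 → hit
1 → miss, evict 2, frames [5, 3, 1]
2 → miss, evict 5, frames [3, 1, 2]
1 → hit
2 → hit
1 → hit
2 → hit
Page faults: 7.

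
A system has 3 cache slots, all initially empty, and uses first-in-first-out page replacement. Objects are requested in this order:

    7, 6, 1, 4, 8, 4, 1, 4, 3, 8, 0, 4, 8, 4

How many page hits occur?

7 -> fault, frames (7)
6 -> fault, frames (7 6)
1 -> fault, frames (7 6 1)
4 -> fault, evict 7, frames (6 1 4)
8 -> fault, evict 6, frames (1 4 8)
4 -> hit
1 -> hit
4 -> hit
3 -> fault, evict 1, frames (4 8 3)
8 -> hit
0 -> fault, evict 4, frames (8 3 0)
4 -> fault, evict 8, frames (3 0 4)
8 -> fault, evict 3, frames (0 4 8)
4 -> hit
Hits: 5.

5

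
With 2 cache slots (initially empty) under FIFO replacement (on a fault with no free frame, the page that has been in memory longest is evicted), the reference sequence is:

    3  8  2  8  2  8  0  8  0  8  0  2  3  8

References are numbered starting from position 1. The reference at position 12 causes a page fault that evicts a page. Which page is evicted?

pos 1: 3 -> miss, frames {3}
pos 2: 8 -> miss, frames {3,8}
pos 3: 2 -> miss, evict 3, frames {8,2}
pos 4: 8 -> hit
pos 5: 2 -> hit
pos 6: 8 -> hit
pos 7: 0 -> miss, evict 8, frames {2,0}
pos 8: 8 -> miss, evict 2, frames {0,8}
pos 9: 0 -> hit
pos 10: 8 -> hit
pos 11: 0 -> hit
pos 12: 2 -> miss, evict 0, frames {8,2}
At position 12, page 0 is evicted.

0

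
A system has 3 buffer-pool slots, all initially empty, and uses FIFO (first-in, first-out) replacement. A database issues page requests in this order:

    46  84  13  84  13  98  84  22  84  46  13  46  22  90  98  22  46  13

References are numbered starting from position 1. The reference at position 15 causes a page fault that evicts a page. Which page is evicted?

13

pos 1: 46 → fault, frames [46]
pos 2: 84 → fault, frames [46, 84]
pos 3: 13 → fault, frames [46, 84, 13]
pos 4: 84 → hit
pos 5: 13 → hit
pos 6: 98 → fault, evict 46, frames [84, 13, 98]
pos 7: 84 → hit
pos 8: 22 → fault, evict 84, frames [13, 98, 22]
pos 9: 84 → fault, evict 13, frames [98, 22, 84]
pos 10: 46 → fault, evict 98, frames [22, 84, 46]
pos 11: 13 → fault, evict 22, frames [84, 46, 13]
pos 12: 46 → hit
pos 13: 22 → fault, evict 84, frames [46, 13, 22]
pos 14: 90 → fault, evict 46, frames [13, 22, 90]
pos 15: 98 → fault, evict 13, frames [22, 90, 98]
At position 15, page 13 is evicted.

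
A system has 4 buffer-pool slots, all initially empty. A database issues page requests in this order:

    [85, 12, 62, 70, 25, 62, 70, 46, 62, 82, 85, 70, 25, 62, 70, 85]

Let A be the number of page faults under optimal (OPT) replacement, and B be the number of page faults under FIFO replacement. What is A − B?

-3

Under OPT: F F F F F . . F . F . . F . . . → 8 faults.
Under FIFO: F F F F F . . F . F F F F F . . → 11 faults.
A − B = 8 − 11 = -3.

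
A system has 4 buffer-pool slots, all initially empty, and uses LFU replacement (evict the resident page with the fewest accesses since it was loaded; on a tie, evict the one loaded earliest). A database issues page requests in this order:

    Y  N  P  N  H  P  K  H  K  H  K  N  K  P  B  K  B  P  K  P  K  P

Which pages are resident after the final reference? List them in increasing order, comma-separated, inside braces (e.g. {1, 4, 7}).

Y: miss, frames [Y]
N: miss, frames [Y, N]
P: miss, frames [Y, N, P]
N: hit
H: miss, frames [Y, N, P, H]
P: hit
K: miss, evict Y, frames [N, P, H, K]
H: hit
K: hit
H: hit
K: hit
N: hit
K: hit
P: hit
B: miss, evict N, frames [P, H, K, B]
K: hit
B: hit
P: hit
K: hit
P: hit
K: hit
P: hit

{B, H, K, P}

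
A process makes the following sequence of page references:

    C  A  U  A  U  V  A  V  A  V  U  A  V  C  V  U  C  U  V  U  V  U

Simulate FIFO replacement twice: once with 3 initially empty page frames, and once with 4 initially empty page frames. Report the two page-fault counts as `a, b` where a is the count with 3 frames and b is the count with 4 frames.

3 frames: F F F . . F . . . . . . . F . . . . . . . . → 5 faults.
4 frames: F F F . . F . . . . . . . . . . . . . . . . → 4 faults.
4 < 5: adding a frame reduced faults, as is typical.

5, 4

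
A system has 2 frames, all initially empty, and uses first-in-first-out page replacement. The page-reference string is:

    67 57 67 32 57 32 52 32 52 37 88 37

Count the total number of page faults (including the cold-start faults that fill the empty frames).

6

67 → fault, frames [67]
57 → fault, frames [67, 57]
67 → hit
32 → fault, evict 67, frames [57, 32]
57 → hit
32 → hit
52 → fault, evict 57, frames [32, 52]
32 → hit
52 → hit
37 → fault, evict 32, frames [52, 37]
88 → fault, evict 52, frames [37, 88]
37 → hit
Page faults: 6.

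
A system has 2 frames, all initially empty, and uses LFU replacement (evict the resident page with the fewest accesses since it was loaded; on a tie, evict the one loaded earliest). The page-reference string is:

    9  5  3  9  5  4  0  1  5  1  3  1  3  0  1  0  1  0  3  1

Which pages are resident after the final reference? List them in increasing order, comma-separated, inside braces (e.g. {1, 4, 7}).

9: fault, frames {9}
5: fault, frames {9,5}
3: fault, evict 9, frames {5,3}
9: fault, evict 5, frames {3,9}
5: fault, evict 3, frames {9,5}
4: fault, evict 9, frames {5,4}
0: fault, evict 5, frames {4,0}
1: fault, evict 4, frames {0,1}
5: fault, evict 0, frames {1,5}
1: hit
3: fault, evict 5, frames {1,3}
1: hit
3: hit
0: fault, evict 3, frames {1,0}
1: hit
0: hit
1: hit
0: hit
3: fault, evict 0, frames {1,3}
1: hit

{1, 3}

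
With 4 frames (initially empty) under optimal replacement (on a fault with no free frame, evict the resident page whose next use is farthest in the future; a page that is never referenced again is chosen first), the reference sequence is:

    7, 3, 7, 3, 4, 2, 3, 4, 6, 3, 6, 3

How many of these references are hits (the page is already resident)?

7

7 → fault, frames [7]
3 → fault, frames [7, 3]
7 → hit
3 → hit
4 → fault, frames [7, 3, 4]
2 → fault, frames [7, 3, 4, 2]
3 → hit
4 → hit
6 → fault, evict 2, frames [7, 3, 4, 6]
3 → hit
6 → hit
3 → hit
Hits: 7.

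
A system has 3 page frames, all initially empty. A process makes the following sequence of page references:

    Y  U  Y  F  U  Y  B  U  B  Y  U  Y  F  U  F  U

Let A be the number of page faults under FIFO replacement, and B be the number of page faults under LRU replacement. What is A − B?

Under FIFO: F F . F . . F . . F F . F . . . → 7 faults.
Under LRU: F F . F . . F . . . . . F . . . → 5 faults.
A − B = 7 − 5 = 2.

2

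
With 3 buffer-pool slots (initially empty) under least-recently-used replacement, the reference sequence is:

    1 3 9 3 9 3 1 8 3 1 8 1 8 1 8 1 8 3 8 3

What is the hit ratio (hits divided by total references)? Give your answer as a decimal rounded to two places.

0.80

1: fault, frames {1}
3: fault, frames {1,3}
9: fault, frames {1,3,9}
3: hit
9: hit
3: hit
1: hit
8: fault, evict 9, frames {3,1,8}
3: hit
1: hit
8: hit
1: hit
8: hit
1: hit
8: hit
1: hit
8: hit
3: hit
8: hit
3: hit
Hits: 16 of 20 references → 16/20 = 0.8000.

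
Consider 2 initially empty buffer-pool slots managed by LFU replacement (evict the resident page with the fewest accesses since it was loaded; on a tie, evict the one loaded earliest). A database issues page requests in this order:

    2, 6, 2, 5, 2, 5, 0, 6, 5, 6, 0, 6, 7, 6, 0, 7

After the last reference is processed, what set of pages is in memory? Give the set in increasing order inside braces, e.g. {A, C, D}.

{2, 7}

2 → miss, frames (2)
6 → miss, frames (2 6)
2 → hit
5 → miss, evict 6, frames (2 5)
2 → hit
5 → hit
0 → miss, evict 5, frames (2 0)
6 → miss, evict 0, frames (2 6)
5 → miss, evict 6, frames (2 5)
6 → miss, evict 5, frames (2 6)
0 → miss, evict 6, frames (2 0)
6 → miss, evict 0, frames (2 6)
7 → miss, evict 6, frames (2 7)
6 → miss, evict 7, frames (2 6)
0 → miss, evict 6, frames (2 0)
7 → miss, evict 0, frames (2 7)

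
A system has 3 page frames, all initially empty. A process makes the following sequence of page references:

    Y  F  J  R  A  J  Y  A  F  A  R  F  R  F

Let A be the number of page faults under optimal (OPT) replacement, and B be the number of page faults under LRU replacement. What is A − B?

Under OPT: F F F F F . . . F . F . . . → 7 faults.
Under LRU: F F F F F . F . F . F . . . → 8 faults.
A − B = 7 − 8 = -1.

-1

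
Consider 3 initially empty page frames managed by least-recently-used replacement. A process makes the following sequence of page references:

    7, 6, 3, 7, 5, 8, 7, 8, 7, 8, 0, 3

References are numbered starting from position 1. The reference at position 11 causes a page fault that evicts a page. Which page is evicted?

pos 1: 7 -> miss, frames (7)
pos 2: 6 -> miss, frames (7 6)
pos 3: 3 -> miss, frames (7 6 3)
pos 4: 7 -> hit
pos 5: 5 -> miss, evict 6, frames (3 7 5)
pos 6: 8 -> miss, evict 3, frames (7 5 8)
pos 7: 7 -> hit
pos 8: 8 -> hit
pos 9: 7 -> hit
pos 10: 8 -> hit
pos 11: 0 -> miss, evict 5, frames (7 8 0)
At position 11, page 5 is evicted.

5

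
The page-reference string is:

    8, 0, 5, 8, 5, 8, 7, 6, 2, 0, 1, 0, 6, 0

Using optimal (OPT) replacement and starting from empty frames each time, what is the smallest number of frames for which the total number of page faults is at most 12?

f=1: 14 faults
f=2: 9 faults
f=3: 7 faults
f=4: 7 faults
f=5: 7 faults
f=6: 7 faults
f=7: 7 faults
Smallest f with faults ≤ 12 is 2.

2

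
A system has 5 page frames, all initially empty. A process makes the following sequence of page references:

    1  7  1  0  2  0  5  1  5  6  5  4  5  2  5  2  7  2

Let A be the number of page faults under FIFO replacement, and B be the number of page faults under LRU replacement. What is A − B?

-1

Under FIFO: F F . F F . F . . F . F . . . . F . → 8 faults.
Under LRU: F F . F F . F . . F . F . F . . F . → 9 faults.
A − B = 8 − 9 = -1.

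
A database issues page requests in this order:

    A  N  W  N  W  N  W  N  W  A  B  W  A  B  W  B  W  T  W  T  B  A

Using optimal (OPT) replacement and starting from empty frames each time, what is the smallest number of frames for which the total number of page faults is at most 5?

4

f=1: 22 faults
f=2: 10 faults
f=3: 6 faults
f=4: 5 faults
f=5: 5 faults
Smallest f with faults ≤ 5 is 4.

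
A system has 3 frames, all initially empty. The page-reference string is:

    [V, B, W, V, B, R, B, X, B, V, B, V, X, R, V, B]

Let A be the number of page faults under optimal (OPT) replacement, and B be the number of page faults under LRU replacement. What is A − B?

Under OPT: F F F . . F . F . . . . . F . . → 6 faults.
Under LRU: F F F . . F . F . F . . . F . F → 8 faults.
A − B = 6 − 8 = -2.

-2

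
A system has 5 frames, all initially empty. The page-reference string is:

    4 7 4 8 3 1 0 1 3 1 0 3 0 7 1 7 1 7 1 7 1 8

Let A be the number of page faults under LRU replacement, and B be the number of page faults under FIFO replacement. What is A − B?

1

Under LRU: F F . F F F F . . . . . . F . . . . . . . . → 7 faults.
Under FIFO: F F . F F F F . . . . . . . . . . . . . . . → 6 faults.
A − B = 7 − 6 = 1.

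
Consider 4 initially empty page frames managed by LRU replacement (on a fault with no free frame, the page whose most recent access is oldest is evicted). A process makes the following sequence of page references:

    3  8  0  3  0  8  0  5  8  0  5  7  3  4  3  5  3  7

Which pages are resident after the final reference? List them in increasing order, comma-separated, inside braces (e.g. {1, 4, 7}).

{3, 4, 5, 7}

3 → miss, frames [3]
8 → miss, frames [3, 8]
0 → miss, frames [3, 8, 0]
3 → hit
0 → hit
8 → hit
0 → hit
5 → miss, frames [3, 8, 0, 5]
8 → hit
0 → hit
5 → hit
7 → miss, evict 3, frames [8, 0, 5, 7]
3 → miss, evict 8, frames [0, 5, 7, 3]
4 → miss, evict 0, frames [5, 7, 3, 4]
3 → hit
5 → hit
3 → hit
7 → hit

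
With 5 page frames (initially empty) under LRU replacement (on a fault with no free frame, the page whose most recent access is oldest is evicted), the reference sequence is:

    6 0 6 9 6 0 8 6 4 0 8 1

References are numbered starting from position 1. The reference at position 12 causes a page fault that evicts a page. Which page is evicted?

pos 1: 6: fault, frames {6}
pos 2: 0: fault, frames {6,0}
pos 3: 6: hit
pos 4: 9: fault, frames {0,6,9}
pos 5: 6: hit
pos 6: 0: hit
pos 7: 8: fault, frames {9,6,0,8}
pos 8: 6: hit
pos 9: 4: fault, frames {9,0,8,6,4}
pos 10: 0: hit
pos 11: 8: hit
pos 12: 1: fault, evict 9, frames {6,4,0,8,1}
At position 12, page 9 is evicted.

9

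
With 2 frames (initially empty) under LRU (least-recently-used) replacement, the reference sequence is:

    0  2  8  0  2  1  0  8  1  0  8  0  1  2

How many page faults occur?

13

0 -> fault, frames (0)
2 -> fault, frames (0 2)
8 -> fault, evict 0, frames (2 8)
0 -> fault, evict 2, frames (8 0)
2 -> fault, evict 8, frames (0 2)
1 -> fault, evict 0, frames (2 1)
0 -> fault, evict 2, frames (1 0)
8 -> fault, evict 1, frames (0 8)
1 -> fault, evict 0, frames (8 1)
0 -> fault, evict 8, frames (1 0)
8 -> fault, evict 1, frames (0 8)
0 -> hit
1 -> fault, evict 8, frames (0 1)
2 -> fault, evict 0, frames (1 2)
Page faults: 13.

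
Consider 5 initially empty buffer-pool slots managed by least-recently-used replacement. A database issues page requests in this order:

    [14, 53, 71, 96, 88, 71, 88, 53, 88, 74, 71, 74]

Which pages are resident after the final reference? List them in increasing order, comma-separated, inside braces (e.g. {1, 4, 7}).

14: miss, frames [14]
53: miss, frames [14, 53]
71: miss, frames [14, 53, 71]
96: miss, frames [14, 53, 71, 96]
88: miss, frames [14, 53, 71, 96, 88]
71: hit
88: hit
53: hit
88: hit
74: miss, evict 14, frames [96, 71, 53, 88, 74]
71: hit
74: hit

{53, 71, 74, 88, 96}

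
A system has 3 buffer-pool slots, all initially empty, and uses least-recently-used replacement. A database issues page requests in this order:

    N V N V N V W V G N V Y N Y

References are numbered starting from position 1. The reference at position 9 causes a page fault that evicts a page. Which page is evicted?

pos 1: N -> miss, frames {N}
pos 2: V -> miss, frames {N,V}
pos 3: N -> hit
pos 4: V -> hit
pos 5: N -> hit
pos 6: V -> hit
pos 7: W -> miss, frames {N,V,W}
pos 8: V -> hit
pos 9: G -> miss, evict N, frames {W,V,G}
At position 9, page N is evicted.

N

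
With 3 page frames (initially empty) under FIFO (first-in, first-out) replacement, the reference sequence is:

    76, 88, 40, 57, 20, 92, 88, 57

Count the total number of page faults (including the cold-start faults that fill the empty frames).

8

76 → miss, frames {76}
88 → miss, frames {76,88}
40 → miss, frames {76,88,40}
57 → miss, evict 76, frames {88,40,57}
20 → miss, evict 88, frames {40,57,20}
92 → miss, evict 40, frames {57,20,92}
88 → miss, evict 57, frames {20,92,88}
57 → miss, evict 20, frames {92,88,57}
Page faults: 8.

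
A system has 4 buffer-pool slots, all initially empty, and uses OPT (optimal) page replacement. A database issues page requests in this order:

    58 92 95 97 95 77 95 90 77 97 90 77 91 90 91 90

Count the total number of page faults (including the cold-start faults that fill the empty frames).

58: fault, frames (58)
92: fault, frames (58 92)
95: fault, frames (58 92 95)
97: fault, frames (58 92 95 97)
95: hit
77: fault, evict 92, frames (58 95 97 77)
95: hit
90: fault, evict 95, frames (58 97 77 90)
77: hit
97: hit
90: hit
77: hit
91: fault, evict 77, frames (58 97 90 91)
90: hit
91: hit
90: hit
Page faults: 7.

7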